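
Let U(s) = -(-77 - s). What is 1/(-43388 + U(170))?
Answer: -1/43141 ≈ -2.3180e-5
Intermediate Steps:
U(s) = 77 + s
1/(-43388 + U(170)) = 1/(-43388 + (77 + 170)) = 1/(-43388 + 247) = 1/(-43141) = -1/43141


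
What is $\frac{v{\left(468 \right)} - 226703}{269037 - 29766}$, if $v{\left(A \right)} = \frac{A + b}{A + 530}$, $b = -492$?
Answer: $- \frac{113124809}{119396229} \approx -0.94747$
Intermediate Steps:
$v{\left(A \right)} = \frac{-492 + A}{530 + A}$ ($v{\left(A \right)} = \frac{A - 492}{A + 530} = \frac{-492 + A}{530 + A}$)
$\frac{v{\left(468 \right)} - 226703}{269037 - 29766} = \frac{\frac{-492 + 468}{530 + 468} - 226703}{269037 - 29766} = \frac{\frac{1}{998} \left(-24\right) - 226703}{239271} = \left(\frac{1}{998} \left(-24\right) - 226703\right) \frac{1}{239271} = \left(- \frac{12}{499} - 226703\right) \frac{1}{239271} = \left(- \frac{113124809}{499}\right) \frac{1}{239271} = - \frac{113124809}{119396229}$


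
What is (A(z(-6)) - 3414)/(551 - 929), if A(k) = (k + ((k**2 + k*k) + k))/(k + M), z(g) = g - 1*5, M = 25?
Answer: 11894/1323 ≈ 8.9902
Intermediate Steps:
z(g) = -5 + g (z(g) = g - 5 = -5 + g)
A(k) = (2*k + 2*k**2)/(25 + k) (A(k) = (k + ((k**2 + k*k) + k))/(k + 25) = (k + ((k**2 + k**2) + k))/(25 + k) = (k + (2*k**2 + k))/(25 + k) = (k + (k + 2*k**2))/(25 + k) = (2*k + 2*k**2)/(25 + k))
(A(z(-6)) - 3414)/(551 - 929) = (2*(-5 - 6)*(1 + (-5 - 6))/(25 + (-5 - 6)) - 3414)/(551 - 929) = (2*(-11)*(1 - 11)/(25 - 11) - 3414)/(-378) = (2*(-11)*(-10)/14 - 3414)*(-1/378) = (2*(-11)*(1/14)*(-10) - 3414)*(-1/378) = (110/7 - 3414)*(-1/378) = -23788/7*(-1/378) = 11894/1323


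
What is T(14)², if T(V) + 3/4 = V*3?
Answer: 27225/16 ≈ 1701.6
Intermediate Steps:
T(V) = -¾ + 3*V (T(V) = -¾ + V*3 = -¾ + 3*V)
T(14)² = (-¾ + 3*14)² = (-¾ + 42)² = (165/4)² = 27225/16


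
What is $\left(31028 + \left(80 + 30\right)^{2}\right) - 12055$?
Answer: $31073$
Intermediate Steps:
$\left(31028 + \left(80 + 30\right)^{2}\right) - 12055 = \left(31028 + 110^{2}\right) - 12055 = \left(31028 + 12100\right) - 12055 = 43128 - 12055 = 31073$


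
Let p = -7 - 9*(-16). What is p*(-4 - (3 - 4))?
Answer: -411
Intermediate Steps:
p = 137 (p = -7 + 144 = 137)
p*(-4 - (3 - 4)) = 137*(-4 - (3 - 4)) = 137*(-4 - 1*(-1)) = 137*(-4 + 1) = 137*(-3) = -411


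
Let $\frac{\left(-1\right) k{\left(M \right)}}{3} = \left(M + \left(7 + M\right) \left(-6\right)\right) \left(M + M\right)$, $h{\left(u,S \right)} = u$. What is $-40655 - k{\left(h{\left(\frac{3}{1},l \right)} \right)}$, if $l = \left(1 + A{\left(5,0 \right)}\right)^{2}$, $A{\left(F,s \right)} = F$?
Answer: $-41681$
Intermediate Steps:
$l = 36$ ($l = \left(1 + 5\right)^{2} = 6^{2} = 36$)
$k{\left(M \right)} = - 6 M \left(-42 - 5 M\right)$ ($k{\left(M \right)} = - 3 \left(M + \left(7 + M\right) \left(-6\right)\right) \left(M + M\right) = - 3 \left(M - \left(42 + 6 M\right)\right) 2 M = - 3 \left(-42 - 5 M\right) 2 M = - 3 \cdot 2 M \left(-42 - 5 M\right) = - 6 M \left(-42 - 5 M\right)$)
$-40655 - k{\left(h{\left(\frac{3}{1},l \right)} \right)} = -40655 - 6 \cdot \frac{3}{1} \left(42 + 5 \cdot \frac{3}{1}\right) = -40655 - 6 \cdot 3 \cdot 1 \left(42 + 5 \cdot 3 \cdot 1\right) = -40655 - 6 \cdot 3 \left(42 + 5 \cdot 3\right) = -40655 - 6 \cdot 3 \left(42 + 15\right) = -40655 - 6 \cdot 3 \cdot 57 = -40655 - 1026 = -41681$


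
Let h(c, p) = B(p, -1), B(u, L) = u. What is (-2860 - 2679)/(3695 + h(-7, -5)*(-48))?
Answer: -5539/3935 ≈ -1.4076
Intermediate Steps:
h(c, p) = p
(-2860 - 2679)/(3695 + h(-7, -5)*(-48)) = (-2860 - 2679)/(3695 - 5*(-48)) = -5539/(3695 + 240) = -5539/3935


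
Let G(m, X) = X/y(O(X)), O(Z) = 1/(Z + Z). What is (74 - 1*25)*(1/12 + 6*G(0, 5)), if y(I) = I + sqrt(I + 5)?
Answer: -151459/6108 + 14700*sqrt(510)/509 ≈ 627.41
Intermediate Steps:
O(Z) = 1/(2*Z)
y(I) = I + sqrt(5 + I)
G(m, X) = X/(sqrt(5 + 1/(2*X)) + 1/(2*X)) (G(m, X) = X/(1/(2*X) + sqrt(5 + 1/(2*X))) = X/(sqrt(5 + 1/(2*X)) + 1/(2*X)))
(74 - 1*25)*(1/12 + 6*G(0, 5)) = (74 - 1*25)*(1/12 + 6*(2*5**2/(1 + 5*sqrt(2)*sqrt(10 + 1/5)))) = (74 - 25)*(1/12 + 6*(2*25/(1 + 5*sqrt(2)*sqrt(10 + 1/5)))) = 49*(1/12 + 6*(2*25/(1 + 5*sqrt(2)*sqrt(51/5)))) = 49*(1/12 + 6*(2*25/(1 + 5*sqrt(2)*(sqrt(255)/5)))) = 49*(1/12 + 6*(2*25/(1 + sqrt(510)))) = 49*(1/12 + 6*(50/(1 + sqrt(510)))) = 49*(1/12 + 300/(1 + sqrt(510))) = 49/12 + 14700/(1 + sqrt(510))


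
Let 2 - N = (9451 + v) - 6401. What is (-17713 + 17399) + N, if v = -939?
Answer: -2423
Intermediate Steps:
N = -2109 (N = 2 - ((9451 - 939) - 6401) = 2 - (8512 - 6401) = 2 - 1*2111 = 2 - 2111 = -2109)
(-17713 + 17399) + N = (-17713 + 17399) - 2109 = -314 - 2109 = -2423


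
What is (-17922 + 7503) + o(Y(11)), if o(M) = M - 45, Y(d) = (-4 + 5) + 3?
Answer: -10460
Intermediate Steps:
Y(d) = 4 (Y(d) = 1 + 3 = 4)
o(M) = -45 + M
(-17922 + 7503) + o(Y(11)) = (-17922 + 7503) + (-45 + 4) = -10419 - 41 = -10460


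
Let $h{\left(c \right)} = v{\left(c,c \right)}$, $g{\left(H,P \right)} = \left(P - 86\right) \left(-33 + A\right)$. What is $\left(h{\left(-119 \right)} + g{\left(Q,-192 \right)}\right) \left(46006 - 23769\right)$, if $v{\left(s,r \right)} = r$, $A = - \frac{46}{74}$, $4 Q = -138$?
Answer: $205198829$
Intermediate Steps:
$Q = - \frac{69}{2}$ ($Q = \frac{1}{4} \left(-138\right) = - \frac{69}{2} \approx -34.5$)
$A = - \frac{23}{37}$ ($A = \left(-46\right) \frac{1}{74} = - \frac{23}{37} \approx -0.62162$)
$g{\left(H,P \right)} = \frac{106984}{37} - \frac{1244 P}{37}$ ($g{\left(H,P \right)} = \left(P - 86\right) \left(-33 - \frac{23}{37}\right) = \left(-86 + P\right) \left(- \frac{1244}{37}\right) = \frac{106984}{37} - \frac{1244 P}{37}$)
$h{\left(c \right)} = c$
$\left(h{\left(-119 \right)} + g{\left(Q,-192 \right)}\right) \left(46006 - 23769\right) = \left(-119 + \left(\frac{106984}{37} - - \frac{238848}{37}\right)\right) \left(46006 - 23769\right) = \left(-119 + \left(\frac{106984}{37} + \frac{238848}{37}\right)\right) 22237 = \left(-119 + \frac{345832}{37}\right) 22237 = \frac{341429}{37} \cdot 22237 = 205198829$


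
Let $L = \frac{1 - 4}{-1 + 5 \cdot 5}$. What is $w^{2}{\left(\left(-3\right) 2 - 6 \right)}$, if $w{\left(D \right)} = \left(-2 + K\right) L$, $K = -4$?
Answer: $\frac{9}{16} \approx 0.5625$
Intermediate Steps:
$L = - \frac{1}{8}$ ($L = - \frac{3}{-1 + 25} = - \frac{3}{24} = \left(-3\right) \frac{1}{24} = - \frac{1}{8} \approx -0.125$)
$w{\left(D \right)} = \frac{3}{4}$ ($w{\left(D \right)} = \left(-2 - 4\right) \left(- \frac{1}{8}\right) = \left(-6\right) \left(- \frac{1}{8}\right) = \frac{3}{4}$)
$w^{2}{\left(\left(-3\right) 2 - 6 \right)} = \left(\frac{3}{4}\right)^{2} = \frac{9}{16}$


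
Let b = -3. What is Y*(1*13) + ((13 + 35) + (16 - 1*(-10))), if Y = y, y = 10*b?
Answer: -316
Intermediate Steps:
y = -30 (y = 10*(-3) = -30)
Y = -30
Y*(1*13) + ((13 + 35) + (16 - 1*(-10))) = -30*13 + ((13 + 35) + (16 - 1*(-10))) = -30*13 + (48 + (16 + 10)) = -390 + (48 + 26) = -390 + 74 = -316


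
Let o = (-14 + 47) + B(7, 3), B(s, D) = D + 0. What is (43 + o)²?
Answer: 6241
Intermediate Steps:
B(s, D) = D
o = 36 (o = (-14 + 47) + 3 = 33 + 3 = 36)
(43 + o)² = (43 + 36)² = 79² = 6241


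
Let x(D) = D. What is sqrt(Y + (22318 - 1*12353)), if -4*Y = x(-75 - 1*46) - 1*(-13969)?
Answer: sqrt(6503) ≈ 80.641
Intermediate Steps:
Y = -3462 (Y = -((-75 - 1*46) - 1*(-13969))/4 = -((-75 - 46) + 13969)/4 = -(-121 + 13969)/4 = -1/4*13848 = -3462)
sqrt(Y + (22318 - 1*12353)) = sqrt(-3462 + (22318 - 1*12353)) = sqrt(-3462 + (22318 - 12353)) = sqrt(-3462 + 9965) = sqrt(6503)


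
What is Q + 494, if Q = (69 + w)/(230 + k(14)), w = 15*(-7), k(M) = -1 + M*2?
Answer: 126922/257 ≈ 493.86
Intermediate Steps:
k(M) = -1 + 2*M
w = -105
Q = -36/257 (Q = (69 - 105)/(230 + (-1 + 2*14)) = -36/(230 + (-1 + 28)) = -36/(230 + 27) = -36/257 ≈ -0.14008)
Q + 494 = -36/257 + 494 = 126922/257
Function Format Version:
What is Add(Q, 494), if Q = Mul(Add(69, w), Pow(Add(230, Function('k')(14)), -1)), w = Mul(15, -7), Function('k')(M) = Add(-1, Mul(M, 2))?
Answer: Rational(126922, 257) ≈ 493.86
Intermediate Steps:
Function('k')(M) = Add(-1, Mul(2, M))
w = -105
Q = Rational(-36, 257) (Q = Mul(Add(69, -105), Pow(Add(230, Add(-1, Mul(2, 14))), -1)) = Mul(-36, Pow(Add(230, Add(-1, 28)), -1)) = Mul(-36, Pow(Add(230, 27), -1)) = Mul(-36, Pow(257, -1)) = Mul(-36, Rational(1, 257)) = Rational(-36, 257) ≈ -0.14008)
Add(Q, 494) = Add(Rational(-36, 257), 494) = Rational(126922, 257)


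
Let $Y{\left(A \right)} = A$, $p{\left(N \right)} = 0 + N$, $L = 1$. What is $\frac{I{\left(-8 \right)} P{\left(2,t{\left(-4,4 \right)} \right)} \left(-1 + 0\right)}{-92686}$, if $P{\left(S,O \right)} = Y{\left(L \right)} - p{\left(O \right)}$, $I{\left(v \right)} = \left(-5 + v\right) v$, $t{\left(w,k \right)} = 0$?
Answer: $\frac{52}{46343} \approx 0.0011221$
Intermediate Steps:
$p{\left(N \right)} = N$
$I{\left(v \right)} = v \left(-5 + v\right)$
$P{\left(S,O \right)} = 1 - O$
$\frac{I{\left(-8 \right)} P{\left(2,t{\left(-4,4 \right)} \right)} \left(-1 + 0\right)}{-92686} = \frac{- 8 \left(-5 - 8\right) \left(1 - 0\right) \left(-1 + 0\right)}{-92686} = \left(-8\right) \left(-13\right) \left(1 + 0\right) \left(-1\right) \left(- \frac{1}{92686}\right) = 104 \cdot 1 \left(-1\right) \left(- \frac{1}{92686}\right) = 104 \left(-1\right) \left(- \frac{1}{92686}\right) = \left(-104\right) \left(- \frac{1}{92686}\right) = \frac{52}{46343}$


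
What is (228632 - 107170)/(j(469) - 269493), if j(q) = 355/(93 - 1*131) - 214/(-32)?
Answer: -36924448/81926679 ≈ -0.45070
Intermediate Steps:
j(q) = -807/304 (j(q) = 355/(93 - 131) - 214*(-1/32) = 355/(-38) + 107/16 = 355*(-1/38) + 107/16 = -355/38 + 107/16 = -807/304)
(228632 - 107170)/(j(469) - 269493) = (228632 - 107170)/(-807/304 - 269493) = 121462/(-81926679/304) = 121462*(-304/81926679) = -36924448/81926679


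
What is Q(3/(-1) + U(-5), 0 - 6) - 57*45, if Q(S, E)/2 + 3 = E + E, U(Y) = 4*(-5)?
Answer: -2595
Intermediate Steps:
U(Y) = -20
Q(S, E) = -6 + 4*E (Q(S, E) = -6 + 2*(E + E) = -6 + 2*(2*E) = -6 + 4*E)
Q(3/(-1) + U(-5), 0 - 6) - 57*45 = (-6 + 4*(0 - 6)) - 57*45 = (-6 + 4*(-6)) - 2565 = (-6 - 24) - 2565 = -30 - 2565 = -2595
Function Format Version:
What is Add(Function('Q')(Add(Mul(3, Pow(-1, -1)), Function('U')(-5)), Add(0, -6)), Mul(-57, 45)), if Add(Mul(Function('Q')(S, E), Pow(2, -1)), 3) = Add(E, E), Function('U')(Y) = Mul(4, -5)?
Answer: -2595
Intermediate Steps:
Function('U')(Y) = -20
Function('Q')(S, E) = Add(-6, Mul(4, E)) (Function('Q')(S, E) = Add(-6, Mul(2, Add(E, E))) = Add(-6, Mul(2, Mul(2, E))) = Add(-6, Mul(4, E)))
Add(Function('Q')(Add(Mul(3, Pow(-1, -1)), Function('U')(-5)), Add(0, -6)), Mul(-57, 45)) = Add(Add(-6, Mul(4, Add(0, -6))), Mul(-57, 45)) = Add(Add(-6, Mul(4, -6)), -2565) = Add(Add(-6, -24), -2565) = Add(-30, -2565) = -2595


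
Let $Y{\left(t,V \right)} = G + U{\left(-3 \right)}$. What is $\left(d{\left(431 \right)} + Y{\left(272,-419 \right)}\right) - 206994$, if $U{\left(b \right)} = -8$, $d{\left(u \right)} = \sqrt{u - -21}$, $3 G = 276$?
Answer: $-206910 + 2 \sqrt{113} \approx -2.0689 \cdot 10^{5}$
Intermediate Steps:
$G = 92$ ($G = \frac{1}{3} \cdot 276 = 92$)
$d{\left(u \right)} = \sqrt{21 + u}$ ($d{\left(u \right)} = \sqrt{u + 21} = \sqrt{21 + u}$)
$Y{\left(t,V \right)} = 84$ ($Y{\left(t,V \right)} = 92 - 8 = 84$)
$\left(d{\left(431 \right)} + Y{\left(272,-419 \right)}\right) - 206994 = \left(\sqrt{21 + 431} + 84\right) - 206994 = \left(\sqrt{452} + 84\right) - 206994 = \left(2 \sqrt{113} + 84\right) - 206994 = \left(84 + 2 \sqrt{113}\right) - 206994 = -206910 + 2 \sqrt{113}$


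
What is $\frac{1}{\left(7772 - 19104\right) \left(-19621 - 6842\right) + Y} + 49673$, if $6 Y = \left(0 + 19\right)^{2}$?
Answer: $\frac{89375270691167}{1799272657} \approx 49673.0$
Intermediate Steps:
$Y = \frac{361}{6}$ ($Y = \frac{\left(0 + 19\right)^{2}}{6} = \frac{19^{2}}{6} = \frac{1}{6} \cdot 361 = \frac{361}{6} \approx 60.167$)
$\frac{1}{\left(7772 - 19104\right) \left(-19621 - 6842\right) + Y} + 49673 = \frac{1}{\left(7772 - 19104\right) \left(-19621 - 6842\right) + \frac{361}{6}} + 49673 = \frac{1}{\left(-11332\right) \left(-26463\right) + \frac{361}{6}} + 49673 = \frac{1}{299878716 + \frac{361}{6}} + 49673 = \frac{1}{\frac{1799272657}{6}} + 49673 = \frac{6}{1799272657} + 49673 = \frac{89375270691167}{1799272657}$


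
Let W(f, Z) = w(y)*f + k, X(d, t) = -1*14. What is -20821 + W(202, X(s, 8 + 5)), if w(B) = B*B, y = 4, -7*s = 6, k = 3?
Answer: -17586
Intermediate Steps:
s = -6/7 (s = -⅐*6 = -6/7 ≈ -0.85714)
X(d, t) = -14
w(B) = B²
W(f, Z) = 3 + 16*f (W(f, Z) = 4²*f + 3 = 16*f + 3 = 3 + 16*f)
-20821 + W(202, X(s, 8 + 5)) = -20821 + (3 + 16*202) = -20821 + (3 + 3232) = -20821 + 3235 = -17586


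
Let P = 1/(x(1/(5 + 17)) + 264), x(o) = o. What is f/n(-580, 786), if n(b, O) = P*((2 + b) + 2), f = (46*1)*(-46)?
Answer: 3072961/3168 ≈ 970.00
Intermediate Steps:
P = 22/5809 (P = 1/(1/(5 + 17) + 264) = 1/(1/22 + 264) = 1/(5809/22) = 22/5809 ≈ 0.0037872)
f = -2116 (f = 46*(-46) = -2116)
n(b, O) = 88/5809 + 22*b/5809 (n(b, O) = 22*((2 + b) + 2)/5809 = 22*(4 + b)/5809 = 88/5809 + 22*b/5809)
f/n(-580, 786) = -2116/(88/5809 + (22/5809)*(-580)) = -2116/(88/5809 - 12760/5809) = -2116/(-12672/5809) = -2116*(-5809/12672) = 3072961/3168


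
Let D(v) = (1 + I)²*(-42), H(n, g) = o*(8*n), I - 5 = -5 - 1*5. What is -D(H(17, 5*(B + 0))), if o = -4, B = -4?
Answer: 672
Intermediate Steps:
I = -5 (I = 5 + (-5 - 1*5) = 5 + (-5 - 5) = 5 - 10 = -5)
H(n, g) = -32*n
D(v) = -672 (D(v) = (1 - 5)²*(-42) = (-4)²*(-42) = 16*(-42) = -672)
-D(H(17, 5*(B + 0))) = -1*(-672) = 672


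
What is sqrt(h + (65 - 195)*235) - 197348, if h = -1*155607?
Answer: -197348 + I*sqrt(186157) ≈ -1.9735e+5 + 431.46*I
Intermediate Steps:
h = -155607
sqrt(h + (65 - 195)*235) - 197348 = sqrt(-155607 + (65 - 195)*235) - 197348 = sqrt(-155607 - 130*235) - 197348 = sqrt(-155607 - 30550) - 197348 = sqrt(-186157) - 197348 = I*sqrt(186157) - 197348 = -197348 + I*sqrt(186157)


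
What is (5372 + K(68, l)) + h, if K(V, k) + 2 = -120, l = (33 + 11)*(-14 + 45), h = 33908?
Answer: 39158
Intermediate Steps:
l = 1364 (l = 44*31 = 1364)
K(V, k) = -122 (K(V, k) = -2 - 120 = -122)
(5372 + K(68, l)) + h = (5372 - 122) + 33908 = 5250 + 33908 = 39158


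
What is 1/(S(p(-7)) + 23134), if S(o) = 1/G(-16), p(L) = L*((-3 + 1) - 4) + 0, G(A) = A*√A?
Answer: 94756864/2192105291777 - 64*I/2192105291777 ≈ 4.3226e-5 - 2.9196e-11*I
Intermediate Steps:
G(A) = A^(3/2)
p(L) = -6*L (p(L) = L*(-2 - 4) + 0 = L*(-6) + 0 = -6*L + 0 = -6*L)
S(o) = I/64 (S(o) = 1/((-16)^(3/2)) = 1/(-64*I) = I/64)
1/(S(p(-7)) + 23134) = 1/(I/64 + 23134) = 1/(23134 + I/64) = 4096*(23134 - I/64)/2192105291777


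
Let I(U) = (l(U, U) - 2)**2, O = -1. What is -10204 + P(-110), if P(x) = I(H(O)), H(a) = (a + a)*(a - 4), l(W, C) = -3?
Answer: -10179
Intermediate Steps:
H(a) = 2*a*(-4 + a) (H(a) = (2*a)*(-4 + a) = 2*a*(-4 + a))
I(U) = 25 (I(U) = (-3 - 2)**2 = (-5)**2 = 25)
P(x) = 25
-10204 + P(-110) = -10204 + 25 = -10179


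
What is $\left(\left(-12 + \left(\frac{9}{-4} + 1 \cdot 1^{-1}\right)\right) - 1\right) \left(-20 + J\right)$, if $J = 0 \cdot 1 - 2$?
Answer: $\frac{627}{2} \approx 313.5$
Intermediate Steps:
$J = -2$ ($J = 0 - 2 = -2$)
$\left(\left(-12 + \left(\frac{9}{-4} + 1 \cdot 1^{-1}\right)\right) - 1\right) \left(-20 + J\right) = \left(\left(-12 + \left(\frac{9}{-4} + 1 \cdot 1^{-1}\right)\right) - 1\right) \left(-20 - 2\right) = \left(\left(-12 + \left(9 \left(- \frac{1}{4}\right) + 1 \cdot 1\right)\right) - 1\right) \left(-22\right) = \left(\left(-12 + \left(- \frac{9}{4} + 1\right)\right) - 1\right) \left(-22\right) = \left(\left(-12 - \frac{5}{4}\right) - 1\right) \left(-22\right) = \left(- \frac{53}{4} - 1\right) \left(-22\right) = \left(- \frac{57}{4}\right) \left(-22\right) = \frac{627}{2}$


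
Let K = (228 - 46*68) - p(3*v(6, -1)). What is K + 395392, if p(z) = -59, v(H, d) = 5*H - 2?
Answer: 392551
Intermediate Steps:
v(H, d) = -2 + 5*H
K = -2841 (K = (228 - 46*68) - 1*(-59) = (228 - 3128) + 59 = -2900 + 59 = -2841)
K + 395392 = -2841 + 395392 = 392551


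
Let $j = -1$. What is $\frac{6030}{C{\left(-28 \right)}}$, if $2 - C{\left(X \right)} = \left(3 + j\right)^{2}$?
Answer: $-3015$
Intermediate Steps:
$C{\left(X \right)} = -2$ ($C{\left(X \right)} = 2 - \left(3 - 1\right)^{2} = 2 - 2^{2} = 2 - 4 = -2$)
$\frac{6030}{C{\left(-28 \right)}} = \frac{6030}{-2} = 6030 \left(- \frac{1}{2}\right) = -3015$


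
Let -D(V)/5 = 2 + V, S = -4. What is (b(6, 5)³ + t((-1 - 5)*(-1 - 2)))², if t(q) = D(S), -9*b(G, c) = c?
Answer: 51337225/531441 ≈ 96.600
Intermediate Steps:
b(G, c) = -c/9
D(V) = -10 - 5*V (D(V) = -5*(2 + V) = -10 - 5*V)
t(q) = 10 (t(q) = -10 - 5*(-4) = -10 + 20 = 10)
(b(6, 5)³ + t((-1 - 5)*(-1 - 2)))² = ((-⅑*5)³ + 10)² = ((-5/9)³ + 10)² = (-125/729 + 10)² = (7165/729)² = 51337225/531441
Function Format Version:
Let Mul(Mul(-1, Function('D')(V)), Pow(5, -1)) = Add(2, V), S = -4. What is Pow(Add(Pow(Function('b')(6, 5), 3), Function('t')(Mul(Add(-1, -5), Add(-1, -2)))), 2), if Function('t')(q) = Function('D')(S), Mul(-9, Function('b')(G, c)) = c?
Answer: Rational(51337225, 531441) ≈ 96.600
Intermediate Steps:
Function('b')(G, c) = Mul(Rational(-1, 9), c)
Function('D')(V) = Add(-10, Mul(-5, V)) (Function('D')(V) = Mul(-5, Add(2, V)) = Add(-10, Mul(-5, V)))
Function('t')(q) = 10 (Function('t')(q) = Add(-10, Mul(-5, -4)) = Add(-10, 20) = 10)
Pow(Add(Pow(Function('b')(6, 5), 3), Function('t')(Mul(Add(-1, -5), Add(-1, -2)))), 2) = Pow(Add(Pow(Mul(Rational(-1, 9), 5), 3), 10), 2) = Pow(Add(Pow(Rational(-5, 9), 3), 10), 2) = Pow(Add(Rational(-125, 729), 10), 2) = Pow(Rational(7165, 729), 2) = Rational(51337225, 531441)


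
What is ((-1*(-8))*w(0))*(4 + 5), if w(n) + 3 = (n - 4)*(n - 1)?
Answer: 72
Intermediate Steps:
w(n) = -3 + (-1 + n)*(-4 + n) (w(n) = -3 + (n - 4)*(n - 1) = -3 + (-4 + n)*(-1 + n) = -3 + (-1 + n)*(-4 + n))
((-1*(-8))*w(0))*(4 + 5) = ((-1*(-8))*(1 + 0² - 5*0))*(4 + 5) = (8*(1 + 0 + 0))*9 = (8*1)*9 = 8*9 = 72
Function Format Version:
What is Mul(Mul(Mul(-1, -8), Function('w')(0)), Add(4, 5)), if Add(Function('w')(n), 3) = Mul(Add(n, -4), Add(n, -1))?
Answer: 72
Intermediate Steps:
Function('w')(n) = Add(-3, Mul(Add(-1, n), Add(-4, n))) (Function('w')(n) = Add(-3, Mul(Add(n, -4), Add(n, -1))) = Add(-3, Mul(Add(-4, n), Add(-1, n))) = Add(-3, Mul(Add(-1, n), Add(-4, n))))
Mul(Mul(Mul(-1, -8), Function('w')(0)), Add(4, 5)) = Mul(Mul(Mul(-1, -8), Add(1, Pow(0, 2), Mul(-5, 0))), Add(4, 5)) = Mul(Mul(8, Add(1, 0, 0)), 9) = Mul(Mul(8, 1), 9) = Mul(8, 9) = 72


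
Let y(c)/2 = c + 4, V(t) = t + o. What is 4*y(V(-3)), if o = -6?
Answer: -40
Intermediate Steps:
V(t) = -6 + t (V(t) = t - 6 = -6 + t)
y(c) = 8 + 2*c (y(c) = 2*(c + 4) = 2*(4 + c) = 8 + 2*c)
4*y(V(-3)) = 4*(8 + 2*(-6 - 3)) = 4*(8 + 2*(-9)) = 4*(8 - 18) = 4*(-10) = -40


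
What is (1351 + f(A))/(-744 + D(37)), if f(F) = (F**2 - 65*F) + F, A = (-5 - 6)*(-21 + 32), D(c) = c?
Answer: -23736/707 ≈ -33.573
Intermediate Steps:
A = -121 (A = -11*11 = -121)
f(F) = F**2 - 64*F
(1351 + f(A))/(-744 + D(37)) = (1351 - 121*(-64 - 121))/(-744 + 37) = (1351 - 121*(-185))/(-707) = (1351 + 22385)*(-1/707) = 23736*(-1/707) = -23736/707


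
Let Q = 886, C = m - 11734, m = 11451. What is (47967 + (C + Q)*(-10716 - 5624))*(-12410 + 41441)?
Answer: -284650493643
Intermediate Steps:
C = -283 (C = 11451 - 11734 = -283)
(47967 + (C + Q)*(-10716 - 5624))*(-12410 + 41441) = (47967 + (-283 + 886)*(-10716 - 5624))*(-12410 + 41441) = (47967 + 603*(-16340))*29031 = (47967 - 9853020)*29031 = -9805053*29031 = -284650493643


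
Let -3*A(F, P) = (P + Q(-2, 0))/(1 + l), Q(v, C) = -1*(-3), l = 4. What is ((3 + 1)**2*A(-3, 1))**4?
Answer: 16777216/50625 ≈ 331.40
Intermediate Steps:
Q(v, C) = 3
A(F, P) = -1/5 - P/15 (A(F, P) = -(P + 3)/(3*(1 + 4)) = -(3 + P)/(3*5) = -(3/5 + P/5)/3 = -1/5 - P/15)
((3 + 1)**2*A(-3, 1))**4 = ((3 + 1)**2*(-1/5 - 1/15*1))**4 = (4**2*(-1/5 - 1/15))**4 = (16*(-4/15))**4 = (-64/15)**4 = 16777216/50625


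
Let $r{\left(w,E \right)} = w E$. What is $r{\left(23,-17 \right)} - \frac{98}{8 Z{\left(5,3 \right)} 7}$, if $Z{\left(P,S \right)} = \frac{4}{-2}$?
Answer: $- \frac{3121}{8} \approx -390.13$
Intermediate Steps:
$Z{\left(P,S \right)} = -2$ ($Z{\left(P,S \right)} = 4 \left(- \frac{1}{2}\right) = -2$)
$r{\left(w,E \right)} = E w$
$r{\left(23,-17 \right)} - \frac{98}{8 Z{\left(5,3 \right)} 7} = \left(-17\right) 23 - \frac{98}{8 \left(-2\right) 7} = -391 - \frac{98}{\left(-16\right) 7} = -391 - \frac{98}{-112} = -391 - - \frac{7}{8} = -391 + \frac{7}{8} = - \frac{3121}{8}$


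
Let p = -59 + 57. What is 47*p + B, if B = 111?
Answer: 17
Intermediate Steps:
p = -2
47*p + B = 47*(-2) + 111 = -94 + 111 = 17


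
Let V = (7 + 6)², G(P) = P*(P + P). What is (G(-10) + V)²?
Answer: 136161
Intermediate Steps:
G(P) = 2*P² (G(P) = P*(2*P) = 2*P²)
V = 169 (V = 13² = 169)
(G(-10) + V)² = (2*(-10)² + 169)² = (2*100 + 169)² = (200 + 169)² = 369² = 136161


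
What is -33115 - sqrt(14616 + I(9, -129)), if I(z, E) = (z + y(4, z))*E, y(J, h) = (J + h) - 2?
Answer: -33115 - 2*sqrt(3009) ≈ -33225.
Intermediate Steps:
y(J, h) = -2 + J + h
I(z, E) = E*(2 + 2*z) (I(z, E) = (z + (-2 + 4 + z))*E = (z + (2 + z))*E = (2 + 2*z)*E = E*(2 + 2*z))
-33115 - sqrt(14616 + I(9, -129)) = -33115 - sqrt(14616 + 2*(-129)*(1 + 9)) = -33115 - sqrt(14616 + 2*(-129)*10) = -33115 - sqrt(14616 - 2580) = -33115 - sqrt(12036) = -33115 - 2*sqrt(3009)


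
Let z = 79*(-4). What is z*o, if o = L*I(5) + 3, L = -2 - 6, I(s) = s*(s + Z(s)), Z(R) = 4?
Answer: 112812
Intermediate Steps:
z = -316
I(s) = s*(4 + s) (I(s) = s*(s + 4) = s*(4 + s))
L = -8
o = -357 (o = -40*(4 + 5) + 3 = -40*9 + 3 = -8*45 + 3 = -360 + 3 = -357)
z*o = -316*(-357) = 112812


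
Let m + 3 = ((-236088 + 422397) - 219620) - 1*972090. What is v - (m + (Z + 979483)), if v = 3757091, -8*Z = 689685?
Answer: 30953781/8 ≈ 3.8692e+6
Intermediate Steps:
Z = -689685/8 (Z = -⅛*689685 = -689685/8 ≈ -86211.)
m = -1005404 (m = -3 + (((-236088 + 422397) - 219620) - 1*972090) = -3 + ((186309 - 219620) - 972090) = -3 + (-33311 - 972090) = -3 - 1005401 = -1005404)
v - (m + (Z + 979483)) = 3757091 - (-1005404 + (-689685/8 + 979483)) = 3757091 - (-1005404 + 7146179/8) = 3757091 - 1*(-897053/8) = 3757091 + 897053/8 = 30953781/8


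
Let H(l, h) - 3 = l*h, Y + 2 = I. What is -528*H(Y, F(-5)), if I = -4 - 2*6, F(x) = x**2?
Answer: 236016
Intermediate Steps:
I = -16 (I = -4 - 12 = -16)
Y = -18 (Y = -2 - 16 = -18)
H(l, h) = 3 + h*l (H(l, h) = 3 + l*h = 3 + h*l)
-528*H(Y, F(-5)) = -528*(3 + (-5)**2*(-18)) = -528*(3 + 25*(-18)) = -528*(3 - 450) = -528*(-447) = 236016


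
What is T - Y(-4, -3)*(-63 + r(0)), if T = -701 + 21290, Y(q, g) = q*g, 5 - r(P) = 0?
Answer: 21285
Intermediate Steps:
r(P) = 5 (r(P) = 5 - 1*0 = 5 + 0 = 5)
Y(q, g) = g*q
T = 20589
T - Y(-4, -3)*(-63 + r(0)) = 20589 - (-3*(-4))*(-63 + 5) = 20589 - 12*(-58) = 20589 - 1*(-696) = 20589 + 696 = 21285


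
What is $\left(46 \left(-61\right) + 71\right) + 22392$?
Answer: $19657$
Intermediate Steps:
$\left(46 \left(-61\right) + 71\right) + 22392 = \left(-2806 + 71\right) + 22392 = -2735 + 22392 = 19657$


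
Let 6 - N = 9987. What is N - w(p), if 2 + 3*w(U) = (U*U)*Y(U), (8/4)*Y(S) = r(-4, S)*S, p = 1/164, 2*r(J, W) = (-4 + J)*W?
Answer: -10829582092927/1085092224 ≈ -9980.3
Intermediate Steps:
N = -9981 (N = 6 - 1*9987 = 6 - 9987 = -9981)
r(J, W) = W*(-4 + J)/2 (r(J, W) = ((-4 + J)*W)/2 = (W*(-4 + J))/2 = W*(-4 + J)/2)
p = 1/164 ≈ 0.0060976
Y(S) = -2*S**2 (Y(S) = ((S*(-4 - 4)/2)*S)/2 = (((1/2)*S*(-8))*S)/2 = ((-4*S)*S)/2 = (-4*S**2)/2 = -2*S**2)
w(U) = -2/3 - 2*U**4/3 (w(U) = -2/3 + ((U*U)*(-2*U**2))/3 = -2/3 + (U**2*(-2*U**2))/3 = -2/3 + (-2*U**4)/3 = -2/3 - 2*U**4/3)
N - w(p) = -9981 - (-2/3 - 2*(1/164)**4/3) = -9981 - (-2/3 - 2/3*1/723394816) = -9981 - (-2/3 - 1/1085092224) = -9981 - 1*(-723394817/1085092224) = -9981 + 723394817/1085092224 = -10829582092927/1085092224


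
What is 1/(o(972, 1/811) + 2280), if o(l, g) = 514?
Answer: 1/2794 ≈ 0.00035791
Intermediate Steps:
1/(o(972, 1/811) + 2280) = 1/(514 + 2280) = 1/2794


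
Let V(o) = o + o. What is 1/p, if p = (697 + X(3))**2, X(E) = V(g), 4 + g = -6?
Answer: 1/458329 ≈ 2.1818e-6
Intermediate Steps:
g = -10 (g = -4 - 6 = -10)
V(o) = 2*o
X(E) = -20 (X(E) = 2*(-10) = -20)
p = 458329 (p = (697 - 20)**2 = 677**2 = 458329)
1/p = 1/458329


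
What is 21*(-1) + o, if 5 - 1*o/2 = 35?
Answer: -81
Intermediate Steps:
o = -60 (o = 10 - 2*35 = 10 - 70 = -60)
21*(-1) + o = 21*(-1) - 60 = -21 - 60 = -81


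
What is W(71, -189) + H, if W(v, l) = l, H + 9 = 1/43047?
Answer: -8523305/43047 ≈ -198.00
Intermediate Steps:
H = -387422/43047 (H = -9 + 1/43047 = -387422/43047 ≈ -9.0000)
W(71, -189) + H = -189 - 387422/43047 = -8523305/43047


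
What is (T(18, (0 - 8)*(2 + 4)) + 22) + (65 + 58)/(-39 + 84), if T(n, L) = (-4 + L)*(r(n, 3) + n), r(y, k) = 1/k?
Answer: -4643/5 ≈ -928.60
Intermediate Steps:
r(y, k) = 1/k
T(n, L) = (-4 + L)*(⅓ + n) (T(n, L) = (-4 + L)*(1/3 + n) = (-4 + L)*(⅓ + n))
(T(18, (0 - 8)*(2 + 4)) + 22) + (65 + 58)/(-39 + 84) = ((-4/3 - 4*18 + ((0 - 8)*(2 + 4))/3 + ((0 - 8)*(2 + 4))*18) + 22) + (65 + 58)/(-39 + 84) = ((-4/3 - 72 + (-8*6)/3 - 8*6*18) + 22) + 123/45 = ((-4/3 - 72 + (⅓)*(-48) - 48*18) + 22) + 123*(1/45) = ((-4/3 - 72 - 16 - 864) + 22) + 41/15 = (-2860/3 + 22) + 41/15 = -2794/3 + 41/15 = -4643/5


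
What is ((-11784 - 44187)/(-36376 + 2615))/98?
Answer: 55971/3308578 ≈ 0.016917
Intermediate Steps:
((-11784 - 44187)/(-36376 + 2615))/98 = -55971/(-33761)*(1/98) = -55971*(-1/33761)*(1/98) = (55971/33761)*(1/98) = 55971/3308578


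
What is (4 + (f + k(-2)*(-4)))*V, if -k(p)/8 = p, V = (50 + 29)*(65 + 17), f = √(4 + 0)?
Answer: -375724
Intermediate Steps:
f = 2 (f = √4 = 2)
V = 6478 (V = 79*82 = 6478)
k(p) = -8*p
(4 + (f + k(-2)*(-4)))*V = (4 + (2 - 8*(-2)*(-4)))*6478 = (4 + (2 + 16*(-4)))*6478 = (4 + (2 - 64))*6478 = (4 - 62)*6478 = -58*6478 = -375724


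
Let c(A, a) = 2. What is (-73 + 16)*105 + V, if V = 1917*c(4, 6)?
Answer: -2151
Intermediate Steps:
V = 3834 (V = 1917*2 = 3834)
(-73 + 16)*105 + V = (-73 + 16)*105 + 3834 = -57*105 + 3834 = -5985 + 3834 = -2151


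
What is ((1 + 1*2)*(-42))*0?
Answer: 0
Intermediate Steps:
((1 + 1*2)*(-42))*0 = ((1 + 2)*(-42))*0 = (3*(-42))*0 = -126*0 = 0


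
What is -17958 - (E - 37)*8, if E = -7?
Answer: -17606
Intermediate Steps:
-17958 - (E - 37)*8 = -17958 - (-7 - 37)*8 = -17958 - (-44)*8 = -17958 - 1*(-352) = -17958 + 352 = -17606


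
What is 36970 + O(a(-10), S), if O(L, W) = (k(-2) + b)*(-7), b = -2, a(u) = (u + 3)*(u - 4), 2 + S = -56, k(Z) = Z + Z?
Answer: 37012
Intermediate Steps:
k(Z) = 2*Z
S = -58 (S = -2 - 56 = -58)
a(u) = (-4 + u)*(3 + u) (a(u) = (3 + u)*(-4 + u) = (-4 + u)*(3 + u))
O(L, W) = 42 (O(L, W) = (2*(-2) - 2)*(-7) = (-4 - 2)*(-7) = -6*(-7) = 42)
36970 + O(a(-10), S) = 36970 + 42 = 37012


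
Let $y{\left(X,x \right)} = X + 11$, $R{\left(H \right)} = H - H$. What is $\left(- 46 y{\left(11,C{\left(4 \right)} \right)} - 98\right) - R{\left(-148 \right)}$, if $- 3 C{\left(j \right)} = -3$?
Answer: $-1110$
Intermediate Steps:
$C{\left(j \right)} = 1$ ($C{\left(j \right)} = \left(- \frac{1}{3}\right) \left(-3\right) = 1$)
$R{\left(H \right)} = 0$
$y{\left(X,x \right)} = 11 + X$
$\left(- 46 y{\left(11,C{\left(4 \right)} \right)} - 98\right) - R{\left(-148 \right)} = \left(- 46 \left(11 + 11\right) - 98\right) - 0 = \left(\left(-46\right) 22 - 98\right) + 0 = \left(-1012 - 98\right) + 0 = -1110 + 0 = -1110$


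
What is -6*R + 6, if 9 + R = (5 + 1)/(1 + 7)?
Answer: 111/2 ≈ 55.500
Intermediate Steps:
R = -33/4 (R = -9 + (5 + 1)/(1 + 7) = -9 + 6/8 = -9 + 6*(⅛) = -9 + ¾ = -33/4 ≈ -8.2500)
-6*R + 6 = -6*(-33/4) + 6 = 99/2 + 6 = 111/2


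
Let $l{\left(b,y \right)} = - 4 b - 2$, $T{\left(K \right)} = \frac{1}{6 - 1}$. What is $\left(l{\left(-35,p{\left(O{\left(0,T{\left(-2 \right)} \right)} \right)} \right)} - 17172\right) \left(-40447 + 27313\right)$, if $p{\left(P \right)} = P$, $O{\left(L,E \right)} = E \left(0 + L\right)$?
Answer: $223724556$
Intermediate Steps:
$T{\left(K \right)} = \frac{1}{5}$
$O{\left(L,E \right)} = E L$
$l{\left(b,y \right)} = -2 - 4 b$
$\left(l{\left(-35,p{\left(O{\left(0,T{\left(-2 \right)} \right)} \right)} \right)} - 17172\right) \left(-40447 + 27313\right) = \left(\left(-2 - -140\right) - 17172\right) \left(-40447 + 27313\right) = \left(\left(-2 + 140\right) - 17172\right) \left(-13134\right) = \left(138 - 17172\right) \left(-13134\right) = \left(-17034\right) \left(-13134\right) = 223724556$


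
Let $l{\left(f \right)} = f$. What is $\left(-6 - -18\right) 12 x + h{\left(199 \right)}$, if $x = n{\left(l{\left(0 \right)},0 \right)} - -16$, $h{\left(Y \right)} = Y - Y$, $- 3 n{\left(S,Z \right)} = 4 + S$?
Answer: $2112$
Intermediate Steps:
$n{\left(S,Z \right)} = - \frac{4}{3} - \frac{S}{3}$ ($n{\left(S,Z \right)} = - \frac{4 + S}{3} = - \frac{4}{3} - \frac{S}{3}$)
$h{\left(Y \right)} = 0$
$x = \frac{44}{3}$ ($x = \left(- \frac{4}{3} - 0\right) - -16 = \left(- \frac{4}{3} + 0\right) + 16 = - \frac{4}{3} + 16 = \frac{44}{3} \approx 14.667$)
$\left(-6 - -18\right) 12 x + h{\left(199 \right)} = \left(-6 - -18\right) 12 \cdot \frac{44}{3} + 0 = \left(-6 + 18\right) 12 \cdot \frac{44}{3} + 0 = 12 \cdot 12 \cdot \frac{44}{3} + 0 = 144 \cdot \frac{44}{3} + 0 = 2112 + 0 = 2112$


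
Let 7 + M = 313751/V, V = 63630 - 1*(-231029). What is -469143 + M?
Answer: -138238956099/294659 ≈ -4.6915e+5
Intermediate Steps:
V = 294659 (V = 63630 + 231029 = 294659)
M = -1748862/294659 (M = -7 + 313751/294659 = -1748862/294659 ≈ -5.9352)
-469143 + M = -469143 - 1748862/294659 = -138238956099/294659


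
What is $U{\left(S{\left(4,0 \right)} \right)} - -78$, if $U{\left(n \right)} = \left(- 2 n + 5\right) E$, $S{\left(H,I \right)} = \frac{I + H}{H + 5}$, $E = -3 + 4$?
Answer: $\frac{739}{9} \approx 82.111$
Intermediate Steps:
$E = 1$
$S{\left(H,I \right)} = \frac{H + I}{5 + H}$
$U{\left(n \right)} = 5 - 2 n$ ($U{\left(n \right)} = \left(- 2 n + 5\right) 1 = \left(5 - 2 n\right) 1 = 5 - 2 n$)
$U{\left(S{\left(4,0 \right)} \right)} - -78 = \left(5 - 2 \frac{4 + 0}{5 + 4}\right) - -78 = \left(5 - 2 \cdot \frac{1}{9} \cdot 4\right) + 78 = \left(5 - \frac{8}{9}\right) + 78 = \frac{37}{9} + 78 = \frac{739}{9}$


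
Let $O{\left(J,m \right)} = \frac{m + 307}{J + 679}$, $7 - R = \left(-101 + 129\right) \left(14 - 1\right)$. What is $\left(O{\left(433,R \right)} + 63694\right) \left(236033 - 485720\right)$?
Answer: $- \frac{8842375218393}{556} \approx -1.5904 \cdot 10^{10}$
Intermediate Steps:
$R = -357$ ($R = 7 - \left(-101 + 129\right) \left(14 - 1\right) = 7 - 28 \cdot 13 = 7 - 364 = -357$)
$O{\left(J,m \right)} = \frac{307 + m}{679 + J}$
$\left(O{\left(433,R \right)} + 63694\right) \left(236033 - 485720\right) = \left(\frac{307 - 357}{679 + 433} + 63694\right) \left(236033 - 485720\right) = \left(\frac{1}{1112} \left(-50\right) + 63694\right) \left(-249687\right) = \left(- \frac{25}{556} + 63694\right) \left(-249687\right) = \frac{35413839}{556} \left(-249687\right) = - \frac{8842375218393}{556}$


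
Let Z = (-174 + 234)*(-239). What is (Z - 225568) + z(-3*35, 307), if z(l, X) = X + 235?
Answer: -239366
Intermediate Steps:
z(l, X) = 235 + X
Z = -14340 (Z = 60*(-239) = -14340)
(Z - 225568) + z(-3*35, 307) = (-14340 - 225568) + (235 + 307) = -239908 + 542 = -239366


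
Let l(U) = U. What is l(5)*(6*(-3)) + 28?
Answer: -62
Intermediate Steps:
l(5)*(6*(-3)) + 28 = 5*(6*(-3)) + 28 = 5*(-18) + 28 = -90 + 28 = -62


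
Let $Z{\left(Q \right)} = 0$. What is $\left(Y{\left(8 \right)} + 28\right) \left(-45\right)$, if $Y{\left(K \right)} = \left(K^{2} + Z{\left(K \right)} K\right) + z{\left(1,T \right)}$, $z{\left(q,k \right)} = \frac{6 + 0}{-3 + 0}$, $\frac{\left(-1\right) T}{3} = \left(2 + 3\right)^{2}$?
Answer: $-4050$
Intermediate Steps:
$T = -75$ ($T = - 3 \left(2 + 3\right)^{2} = - 3 \cdot 5^{2} = \left(-3\right) 25 = -75$)
$z{\left(q,k \right)} = -2$ ($z{\left(q,k \right)} = \frac{6}{-3} = 6 \left(- \frac{1}{3}\right) = -2$)
$Y{\left(K \right)} = -2 + K^{2}$ ($Y{\left(K \right)} = \left(K^{2} + 0 K\right) - 2 = \left(K^{2} + 0\right) - 2 = K^{2} - 2 = -2 + K^{2}$)
$\left(Y{\left(8 \right)} + 28\right) \left(-45\right) = \left(\left(-2 + 8^{2}\right) + 28\right) \left(-45\right) = \left(\left(-2 + 64\right) + 28\right) \left(-45\right) = \left(62 + 28\right) \left(-45\right) = 90 \left(-45\right) = -4050$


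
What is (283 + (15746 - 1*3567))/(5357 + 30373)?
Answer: 2077/5955 ≈ 0.34878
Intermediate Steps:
(283 + (15746 - 1*3567))/(5357 + 30373) = (283 + (15746 - 3567))/35730 = (283 + 12179)*(1/35730) = 12462*(1/35730) = 2077/5955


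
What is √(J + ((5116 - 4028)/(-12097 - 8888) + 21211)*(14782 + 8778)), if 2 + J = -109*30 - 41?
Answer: √8802589060310991/4197 ≈ 22355.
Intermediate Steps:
J = -3313 (J = -2 + (-109*30 - 41) = -2 + (-3270 - 41) = -2 - 3311 = -3313)
√(J + ((5116 - 4028)/(-12097 - 8888) + 21211)*(14782 + 8778)) = √(-3313 + ((5116 - 4028)/(-12097 - 8888) + 21211)*(14782 + 8778)) = √(-3313 + (1088/(-20985) + 21211)*23560) = √(-3313 + (1088*(-1/20985) + 21211)*23560) = √(-3313 + (-1088/20985 + 21211)*23560) = √(-3313 + (445111747/20985)*23560) = √(-3313 + 2097366551864/4197) = √(2097352647203/4197) = √8802589060310991/4197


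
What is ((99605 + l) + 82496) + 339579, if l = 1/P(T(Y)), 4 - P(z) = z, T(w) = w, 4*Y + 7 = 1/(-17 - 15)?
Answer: 384478288/737 ≈ 5.2168e+5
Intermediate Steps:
Y = -225/128 (Y = -7/4 + 1/(4*(-17 - 15)) = -7/4 + (¼)/(-32) = -7/4 + (¼)*(-1/32) = -7/4 - 1/128 = -225/128 ≈ -1.7578)
P(z) = 4 - z
l = 128/737 (l = 1/(4 - 1*(-225/128)) = 1/(4 + 225/128) = 1/(737/128) = 128/737 ≈ 0.17368)
((99605 + l) + 82496) + 339579 = ((99605 + 128/737) + 82496) + 339579 = (73409013/737 + 82496) + 339579 = 134208565/737 + 339579 = 384478288/737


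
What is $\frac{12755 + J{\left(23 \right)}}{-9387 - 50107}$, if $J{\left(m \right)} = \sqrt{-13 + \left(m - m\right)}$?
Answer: $- \frac{12755}{59494} - \frac{i \sqrt{13}}{59494} \approx -0.21439 - 6.0604 \cdot 10^{-5} i$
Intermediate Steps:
$J{\left(m \right)} = i \sqrt{13}$ ($J{\left(m \right)} = \sqrt{-13 + 0} = \sqrt{-13} = i \sqrt{13}$)
$\frac{12755 + J{\left(23 \right)}}{-9387 - 50107} = \frac{12755 + i \sqrt{13}}{-9387 - 50107} = \frac{12755 + i \sqrt{13}}{-59494} = \left(12755 + i \sqrt{13}\right) \left(- \frac{1}{59494}\right) = - \frac{12755}{59494} - \frac{i \sqrt{13}}{59494}$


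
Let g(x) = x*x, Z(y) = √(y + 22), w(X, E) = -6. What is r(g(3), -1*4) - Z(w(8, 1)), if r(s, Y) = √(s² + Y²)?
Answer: -4 + √97 ≈ 5.8489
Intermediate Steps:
Z(y) = √(22 + y)
g(x) = x²
r(s, Y) = √(Y² + s²)
r(g(3), -1*4) - Z(w(8, 1)) = √((-1*4)² + (3²)²) - √(22 - 6) = √((-4)² + 9²) - √16 = √(16 + 81) - 1*4 = √97 - 4 = -4 + √97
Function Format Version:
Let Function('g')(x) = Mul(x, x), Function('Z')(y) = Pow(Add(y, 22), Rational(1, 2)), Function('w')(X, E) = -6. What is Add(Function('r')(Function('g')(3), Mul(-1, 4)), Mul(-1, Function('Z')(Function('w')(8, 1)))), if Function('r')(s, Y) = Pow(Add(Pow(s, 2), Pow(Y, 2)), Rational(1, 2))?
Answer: Add(-4, Pow(97, Rational(1, 2))) ≈ 5.8489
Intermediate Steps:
Function('Z')(y) = Pow(Add(22, y), Rational(1, 2))
Function('g')(x) = Pow(x, 2)
Function('r')(s, Y) = Pow(Add(Pow(Y, 2), Pow(s, 2)), Rational(1, 2))
Add(Function('r')(Function('g')(3), Mul(-1, 4)), Mul(-1, Function('Z')(Function('w')(8, 1)))) = Add(Pow(Add(Pow(Mul(-1, 4), 2), Pow(Pow(3, 2), 2)), Rational(1, 2)), Mul(-1, Pow(Add(22, -6), Rational(1, 2)))) = Add(Pow(Add(Pow(-4, 2), Pow(9, 2)), Rational(1, 2)), Mul(-1, Pow(16, Rational(1, 2)))) = Add(Pow(Add(16, 81), Rational(1, 2)), Mul(-1, 4)) = Add(Pow(97, Rational(1, 2)), -4) = Add(-4, Pow(97, Rational(1, 2)))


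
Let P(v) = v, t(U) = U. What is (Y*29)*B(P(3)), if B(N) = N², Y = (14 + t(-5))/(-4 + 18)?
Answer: 2349/14 ≈ 167.79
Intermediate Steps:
Y = 9/14 (Y = (14 - 5)/(-4 + 18) = 9/14 ≈ 0.64286)
(Y*29)*B(P(3)) = ((9/14)*29)*3² = (261/14)*9 = 2349/14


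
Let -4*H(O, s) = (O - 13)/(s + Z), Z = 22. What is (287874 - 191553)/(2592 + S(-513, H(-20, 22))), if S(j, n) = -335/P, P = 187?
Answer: 18012027/484369 ≈ 37.187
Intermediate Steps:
H(O, s) = -(-13 + O)/(4*(22 + s)) (H(O, s) = -(O - 13)/(4*(s + 22)) = -(-13 + O)/(4*(22 + s)))
S(j, n) = -335/187
(287874 - 191553)/(2592 + S(-513, H(-20, 22))) = (287874 - 191553)/(2592 - 335/187) = 96321/(484369/187) = 96321*(187/484369) = 18012027/484369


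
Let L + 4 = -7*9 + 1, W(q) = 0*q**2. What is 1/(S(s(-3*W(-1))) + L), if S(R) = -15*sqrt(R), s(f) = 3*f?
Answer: -1/66 ≈ -0.015152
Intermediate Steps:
W(q) = 0
L = -66 (L = -4 + (-7*9 + 1) = -4 + (-63 + 1) = -4 - 62 = -66)
1/(S(s(-3*W(-1))) + L) = 1/(-15*0*sqrt(3) - 66) = 1/(-15*sqrt(3*0) - 66) = 1/(-15*sqrt(0) - 66) = 1/(-15*0 - 66) = 1/(0 - 66) = 1/(-66) = -1/66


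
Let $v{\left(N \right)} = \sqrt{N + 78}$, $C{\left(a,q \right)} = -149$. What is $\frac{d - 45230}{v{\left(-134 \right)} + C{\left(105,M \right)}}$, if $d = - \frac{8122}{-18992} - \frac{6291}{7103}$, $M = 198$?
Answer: $\frac{151522985923219}{500412202872} + \frac{1016932791431 i \sqrt{14}}{250206101436} \approx 302.8 + 15.208 i$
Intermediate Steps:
$d = - \frac{30894053}{67450088}$ ($d = \left(-8122\right) \left(- \frac{1}{18992}\right) - \frac{6291}{7103} = \frac{4061}{9496} - \frac{6291}{7103} = - \frac{30894053}{67450088} \approx -0.45803$)
$v{\left(N \right)} = \sqrt{78 + N}$
$\frac{d - 45230}{v{\left(-134 \right)} + C{\left(105,M \right)}} = \frac{- \frac{30894053}{67450088} - 45230}{\sqrt{78 - 134} - 149} = \frac{- \frac{30894053}{67450088} - 45230}{\sqrt{-56} - 149} = - \frac{3050798374293}{67450088 \left(2 i \sqrt{14} - 149\right)} = - \frac{3050798374293}{67450088 \left(-149 + 2 i \sqrt{14}\right)}$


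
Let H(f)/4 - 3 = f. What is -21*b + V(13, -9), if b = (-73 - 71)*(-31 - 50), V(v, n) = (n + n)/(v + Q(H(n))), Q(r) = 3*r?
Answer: -14451678/59 ≈ -2.4494e+5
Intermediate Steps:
H(f) = 12 + 4*f
V(v, n) = 2*n/(36 + v + 12*n) (V(v, n) = (n + n)/(v + 3*(12 + 4*n)) = (2*n)/(v + (36 + 12*n)) = (2*n)/(36 + v + 12*n) = 2*n/(36 + v + 12*n))
b = 11664 (b = -144*(-81) = 11664)
-21*b + V(13, -9) = -21*11664 + 2*(-9)/(36 + 13 + 12*(-9)) = -244944 + 2*(-9)/(36 + 13 - 108) = -244944 + 2*(-9)/(-59) = -244944 + 2*(-9)*(-1/59) = -244944 + 18/59 = -14451678/59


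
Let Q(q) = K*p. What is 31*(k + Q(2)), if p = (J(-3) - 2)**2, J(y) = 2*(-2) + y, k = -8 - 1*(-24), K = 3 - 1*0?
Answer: 8029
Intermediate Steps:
K = 3 (K = 3 + 0 = 3)
k = 16 (k = -8 + 24 = 16)
J(y) = -4 + y
p = 81 (p = ((-4 - 3) - 2)**2 = (-7 - 2)**2 = (-9)**2 = 81)
Q(q) = 243 (Q(q) = 3*81 = 243)
31*(k + Q(2)) = 31*(16 + 243) = 31*259 = 8029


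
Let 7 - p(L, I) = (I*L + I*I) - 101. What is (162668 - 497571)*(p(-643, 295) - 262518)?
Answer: 53500754250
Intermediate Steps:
p(L, I) = 108 - I² - I*L (p(L, I) = 7 - ((I*L + I*I) - 101) = 7 - ((I*L + I²) - 101) = 7 - ((I² + I*L) - 101) = 7 - (-101 + I² + I*L) = 7 + (101 - I² - I*L) = 108 - I² - I*L)
(162668 - 497571)*(p(-643, 295) - 262518) = (162668 - 497571)*((108 - 1*295² - 1*295*(-643)) - 262518) = -334903*((108 - 1*87025 + 189685) - 262518) = -334903*((108 - 87025 + 189685) - 262518) = -334903*(102768 - 262518) = -334903*(-159750) = 53500754250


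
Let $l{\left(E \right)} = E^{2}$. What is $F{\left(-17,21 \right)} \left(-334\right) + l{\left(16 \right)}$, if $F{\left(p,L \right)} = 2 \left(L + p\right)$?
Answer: $-2416$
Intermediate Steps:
$F{\left(p,L \right)} = 2 L + 2 p$
$F{\left(-17,21 \right)} \left(-334\right) + l{\left(16 \right)} = \left(2 \cdot 21 + 2 \left(-17\right)\right) \left(-334\right) + 16^{2} = \left(42 - 34\right) \left(-334\right) + 256 = 8 \left(-334\right) + 256 = -2672 + 256 = -2416$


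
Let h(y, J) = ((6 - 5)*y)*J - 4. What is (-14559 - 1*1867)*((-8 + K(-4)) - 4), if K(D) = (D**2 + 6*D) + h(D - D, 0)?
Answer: 394224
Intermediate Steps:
h(y, J) = -4 + J*y (h(y, J) = (1*y)*J - 4 = y*J - 4 = J*y - 4 = -4 + J*y)
K(D) = -4 + D**2 + 6*D (K(D) = (D**2 + 6*D) + (-4 + 0*(D - D)) = (D**2 + 6*D) + (-4 + 0*0) = (D**2 + 6*D) + (-4 + 0) = (D**2 + 6*D) - 4 = -4 + D**2 + 6*D)
(-14559 - 1*1867)*((-8 + K(-4)) - 4) = (-14559 - 1*1867)*((-8 + (-4 + (-4)**2 + 6*(-4))) - 4) = (-14559 - 1867)*((-8 + (-4 + 16 - 24)) - 4) = -16426*((-8 - 12) - 4) = -16426*(-20 - 4) = -16426*(-24) = 394224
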